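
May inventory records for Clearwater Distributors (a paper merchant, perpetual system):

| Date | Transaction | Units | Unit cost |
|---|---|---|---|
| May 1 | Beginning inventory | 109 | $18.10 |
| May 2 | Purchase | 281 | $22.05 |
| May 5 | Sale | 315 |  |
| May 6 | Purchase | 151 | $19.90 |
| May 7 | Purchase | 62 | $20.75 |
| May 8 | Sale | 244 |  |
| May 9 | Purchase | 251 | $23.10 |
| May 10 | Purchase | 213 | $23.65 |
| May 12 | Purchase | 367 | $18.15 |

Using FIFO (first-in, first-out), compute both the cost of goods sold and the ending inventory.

COGS = $11,547.35; ending inventory = $18,409.60

May 5, 315 sold [FIFO — oldest first]: 109 @ $18.10 + 206 @ $22.05 = $6,515.20
May 8, 244 sold [FIFO — oldest first]: 75 @ $22.05 + 151 @ $19.90 + 18 @ $20.75 = $5,032.15
Total COGS = $6,515.20 + $5,032.15 = $11,547.35
Ending inventory: 44 @ $20.75 + 251 @ $23.10 + 213 @ $23.65 + 367 @ $18.15 = $18,409.60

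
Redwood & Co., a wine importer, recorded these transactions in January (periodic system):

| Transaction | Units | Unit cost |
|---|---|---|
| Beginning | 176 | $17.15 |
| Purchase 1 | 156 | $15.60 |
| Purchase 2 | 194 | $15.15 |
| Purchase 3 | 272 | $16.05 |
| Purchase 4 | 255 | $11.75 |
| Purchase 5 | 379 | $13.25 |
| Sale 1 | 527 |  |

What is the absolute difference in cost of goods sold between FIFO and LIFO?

FIFO COGS: 176 @ $17.15 + 156 @ $15.60 + 194 @ $15.15 + 1 @ $16.05 = $8,407.15
LIFO COGS: 379 @ $13.25 + 148 @ $11.75 = $6,760.75
Difference = |$8,407.15 − $6,760.75| = $1,646.40

$1,646.40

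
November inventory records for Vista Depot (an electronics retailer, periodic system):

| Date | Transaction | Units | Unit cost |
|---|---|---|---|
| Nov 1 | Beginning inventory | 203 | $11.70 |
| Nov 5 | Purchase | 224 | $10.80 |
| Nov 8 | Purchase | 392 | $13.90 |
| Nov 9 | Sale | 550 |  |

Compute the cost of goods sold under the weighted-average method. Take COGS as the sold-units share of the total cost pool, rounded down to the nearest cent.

COGS = $6,878.76

Nov 9, sell 550: 550/819 × $10,243.10 → $6,878.76
Ending inventory (cost pool remaining) = $3,364.34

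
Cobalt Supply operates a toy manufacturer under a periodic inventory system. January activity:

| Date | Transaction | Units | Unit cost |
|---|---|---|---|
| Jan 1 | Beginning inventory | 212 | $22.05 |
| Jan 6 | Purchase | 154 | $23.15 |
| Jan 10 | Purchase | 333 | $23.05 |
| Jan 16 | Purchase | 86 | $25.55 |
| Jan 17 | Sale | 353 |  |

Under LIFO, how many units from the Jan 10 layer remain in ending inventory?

66

Jan 17, 353 sold [LIFO — newest first]: 86 @ $25.55 + 267 @ $23.05 = $8,351.65
Ending inventory: 212 @ $22.05 + 154 @ $23.15 + 66 @ $23.05 = $9,761.00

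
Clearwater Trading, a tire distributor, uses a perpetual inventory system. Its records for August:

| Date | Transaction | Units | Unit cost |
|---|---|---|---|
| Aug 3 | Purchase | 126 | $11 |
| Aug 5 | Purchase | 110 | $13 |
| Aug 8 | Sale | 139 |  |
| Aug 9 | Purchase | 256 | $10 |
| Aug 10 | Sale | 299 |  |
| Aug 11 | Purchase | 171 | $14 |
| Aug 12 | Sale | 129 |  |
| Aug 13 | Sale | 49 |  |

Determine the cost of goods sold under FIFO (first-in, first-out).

Aug 8, 139 sold [FIFO — oldest first]: 126 @ $11 + 13 @ $13 = $1,555
Aug 10, 299 sold [FIFO — oldest first]: 97 @ $13 + 202 @ $10 = $3,281
Aug 12, 129 sold [FIFO — oldest first]: 54 @ $10 + 75 @ $14 = $1,590
Aug 13, 49 sold [FIFO — oldest first]: 49 @ $14 = $686
Total COGS = $1,555 + $3,281 + $1,590 + $686 = $7,112
Ending inventory: 47 @ $14 = $658
Check: goods available $7,770 = COGS $7,112 + ending $658

COGS = $7,112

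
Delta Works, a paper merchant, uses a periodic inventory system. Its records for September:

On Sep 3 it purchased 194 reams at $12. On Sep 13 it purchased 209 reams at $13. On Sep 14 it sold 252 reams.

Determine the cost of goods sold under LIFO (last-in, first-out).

Sep 14, 252 sold [LIFO — newest first]: 209 @ $13 + 43 @ $12 = $3,233
Ending inventory: 151 @ $12 = $1,812
Check: goods available $5,045 = COGS $3,233 + ending $1,812

COGS = $3,233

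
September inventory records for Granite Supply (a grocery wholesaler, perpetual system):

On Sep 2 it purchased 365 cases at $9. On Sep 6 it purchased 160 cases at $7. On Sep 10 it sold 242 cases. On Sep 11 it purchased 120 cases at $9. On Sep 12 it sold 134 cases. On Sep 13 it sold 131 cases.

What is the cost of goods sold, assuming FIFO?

COGS = $4,279

Sep 10, 242 sold [FIFO — oldest first]: 242 @ $9 = $2,178
Sep 12, 134 sold [FIFO — oldest first]: 123 @ $9 + 11 @ $7 = $1,184
Sep 13, 131 sold [FIFO — oldest first]: 131 @ $7 = $917
Total COGS = $2,178 + $1,184 + $917 = $4,279
Ending inventory: 18 @ $7 + 120 @ $9 = $1,206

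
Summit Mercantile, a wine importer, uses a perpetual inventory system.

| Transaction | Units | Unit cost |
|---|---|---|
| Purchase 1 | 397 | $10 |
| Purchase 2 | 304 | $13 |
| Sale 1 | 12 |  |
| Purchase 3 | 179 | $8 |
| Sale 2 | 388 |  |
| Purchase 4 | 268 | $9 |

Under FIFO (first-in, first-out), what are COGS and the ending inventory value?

COGS = $4,009; ending inventory = $7,757

Sale 1 (12) [FIFO — oldest first]: 12 @ $10 = $120
Sale 2 (388) [FIFO — oldest first]: 385 @ $10 + 3 @ $13 = $3,889
Total COGS = $120 + $3,889 = $4,009
Ending inventory: 301 @ $13 + 179 @ $8 + 268 @ $9 = $7,757
Check: goods available $11,766 = COGS $4,009 + ending $7,757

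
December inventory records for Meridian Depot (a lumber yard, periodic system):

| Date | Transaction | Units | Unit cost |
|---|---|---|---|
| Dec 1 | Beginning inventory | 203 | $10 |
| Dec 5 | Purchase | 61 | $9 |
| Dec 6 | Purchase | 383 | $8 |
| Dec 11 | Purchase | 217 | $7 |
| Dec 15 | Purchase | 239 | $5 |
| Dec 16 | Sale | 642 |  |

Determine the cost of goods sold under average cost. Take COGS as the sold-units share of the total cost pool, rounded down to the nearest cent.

Dec 16, sell 642: 642/1103 × $8,357.00 → $4,864.18
Ending inventory (cost pool remaining) = $3,492.82

COGS = $4,864.18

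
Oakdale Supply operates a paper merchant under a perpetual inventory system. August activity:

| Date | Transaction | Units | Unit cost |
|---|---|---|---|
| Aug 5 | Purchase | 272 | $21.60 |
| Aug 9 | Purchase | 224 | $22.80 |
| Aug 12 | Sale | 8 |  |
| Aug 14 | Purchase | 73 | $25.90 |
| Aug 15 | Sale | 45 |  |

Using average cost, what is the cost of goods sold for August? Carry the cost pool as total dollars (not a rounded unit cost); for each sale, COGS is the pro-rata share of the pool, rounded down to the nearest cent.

COGS = $1,195.52

After Aug 5: 272 on hand, pool $5,875.20 (≈ $21.6000 each)
After Aug 9: 496 on hand, pool $10,982.40 (≈ $22.1419 each)
Aug 12, sell 8: 8/496 × $10,982.40 → $177.13
After Aug 14: 561 on hand, pool $12,695.97 (≈ $22.6310 each)
Aug 15, sell 45: 45/561 × $12,695.97 → $1,018.39
Total COGS = $177.13 + $1,018.39 = $1,195.52
Ending inventory (cost pool remaining) = $11,677.58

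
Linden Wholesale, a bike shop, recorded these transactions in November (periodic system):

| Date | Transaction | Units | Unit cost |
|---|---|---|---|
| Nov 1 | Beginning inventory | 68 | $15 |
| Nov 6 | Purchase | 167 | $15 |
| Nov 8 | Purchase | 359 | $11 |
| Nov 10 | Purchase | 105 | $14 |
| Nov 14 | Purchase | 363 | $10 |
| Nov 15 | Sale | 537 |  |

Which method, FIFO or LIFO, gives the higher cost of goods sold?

FIFO

FIFO COGS: 68 @ $15 + 167 @ $15 + 302 @ $11 = $6,847
LIFO COGS: 363 @ $10 + 105 @ $14 + 69 @ $11 = $5,859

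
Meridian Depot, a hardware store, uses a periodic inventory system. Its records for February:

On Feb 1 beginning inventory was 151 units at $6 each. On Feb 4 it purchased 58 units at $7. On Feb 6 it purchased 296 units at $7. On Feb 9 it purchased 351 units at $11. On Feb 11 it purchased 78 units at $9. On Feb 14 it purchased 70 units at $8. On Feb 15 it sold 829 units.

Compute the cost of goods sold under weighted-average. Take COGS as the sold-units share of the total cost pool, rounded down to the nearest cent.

Feb 15, sell 829: 829/1004 × $8,507.00 → $7,024.20
Ending inventory (cost pool remaining) = $1,482.80

COGS = $7,024.20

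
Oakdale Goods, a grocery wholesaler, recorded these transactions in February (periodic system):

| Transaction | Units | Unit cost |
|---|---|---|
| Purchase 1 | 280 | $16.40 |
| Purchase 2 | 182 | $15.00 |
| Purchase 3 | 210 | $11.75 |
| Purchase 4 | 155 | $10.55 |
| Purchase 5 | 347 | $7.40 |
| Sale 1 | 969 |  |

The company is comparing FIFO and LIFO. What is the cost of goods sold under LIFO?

COGS = $10,630.55

FIFO COGS: 280 @ $16.40 + 182 @ $15.00 + 210 @ $11.75 + 155 @ $10.55 + 142 @ $7.40 = $12,475.55
LIFO COGS: 347 @ $7.40 + 155 @ $10.55 + 210 @ $11.75 + 182 @ $15.00 + 75 @ $16.40 = $10,630.55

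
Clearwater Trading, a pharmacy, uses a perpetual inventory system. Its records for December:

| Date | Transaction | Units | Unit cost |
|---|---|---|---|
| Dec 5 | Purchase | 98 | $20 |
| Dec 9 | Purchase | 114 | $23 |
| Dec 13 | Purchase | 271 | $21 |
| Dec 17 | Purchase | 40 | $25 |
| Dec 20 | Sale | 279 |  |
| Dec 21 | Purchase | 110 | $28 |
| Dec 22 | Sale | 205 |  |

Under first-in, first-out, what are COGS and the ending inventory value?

Dec 20, 279 sold [FIFO — oldest first]: 98 @ $20 + 114 @ $23 + 67 @ $21 = $5,989
Dec 22, 205 sold [FIFO — oldest first]: 204 @ $21 + 1 @ $25 = $4,309
Total COGS = $5,989 + $4,309 = $10,298
Ending inventory: 39 @ $25 + 110 @ $28 = $4,055

COGS = $10,298; ending inventory = $4,055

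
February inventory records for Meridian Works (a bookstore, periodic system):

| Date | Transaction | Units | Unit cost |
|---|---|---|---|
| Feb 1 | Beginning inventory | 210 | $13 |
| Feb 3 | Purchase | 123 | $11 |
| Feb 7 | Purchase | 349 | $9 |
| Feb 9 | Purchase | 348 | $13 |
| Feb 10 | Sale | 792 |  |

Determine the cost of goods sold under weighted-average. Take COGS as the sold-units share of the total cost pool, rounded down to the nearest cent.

Feb 10, sell 792: 792/1030 × $11,748.00 → $9,033.41
Ending inventory (cost pool remaining) = $2,714.59
Check: goods available $11,748.00 = COGS $9,033.41 + ending $2,714.59

COGS = $9,033.41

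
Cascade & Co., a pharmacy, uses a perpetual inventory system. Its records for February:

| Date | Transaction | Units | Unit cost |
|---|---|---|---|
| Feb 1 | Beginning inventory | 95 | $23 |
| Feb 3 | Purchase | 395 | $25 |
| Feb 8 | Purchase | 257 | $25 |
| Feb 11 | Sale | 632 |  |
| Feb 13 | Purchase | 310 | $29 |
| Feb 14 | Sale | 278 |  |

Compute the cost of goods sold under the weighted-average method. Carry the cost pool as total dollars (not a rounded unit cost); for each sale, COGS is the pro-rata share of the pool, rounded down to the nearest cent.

COGS = $23,381.22

After Feb 1: 95 on hand, pool $2,185.00 (≈ $23.0000 each)
After Feb 3: 490 on hand, pool $12,060.00 (≈ $24.6122 each)
After Feb 8: 747 on hand, pool $18,485.00 (≈ $24.7456 each)
Feb 11, sell 632: 632/747 × $18,485.00 → $15,639.25
After Feb 13: 425 on hand, pool $11,835.75 (≈ $27.8488 each)
Feb 14, sell 278: 278/425 × $11,835.75 → $7,741.97
Total COGS = $15,639.25 + $7,741.97 = $23,381.22
Ending inventory (cost pool remaining) = $4,093.78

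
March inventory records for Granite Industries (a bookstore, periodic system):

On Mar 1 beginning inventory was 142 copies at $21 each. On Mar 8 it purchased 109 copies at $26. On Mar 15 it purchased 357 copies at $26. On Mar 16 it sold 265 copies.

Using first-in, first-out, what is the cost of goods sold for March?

COGS = $6,180

Mar 16, 265 sold [FIFO — oldest first]: 142 @ $21 + 109 @ $26 + 14 @ $26 = $6,180
Ending inventory: 343 @ $26 = $8,918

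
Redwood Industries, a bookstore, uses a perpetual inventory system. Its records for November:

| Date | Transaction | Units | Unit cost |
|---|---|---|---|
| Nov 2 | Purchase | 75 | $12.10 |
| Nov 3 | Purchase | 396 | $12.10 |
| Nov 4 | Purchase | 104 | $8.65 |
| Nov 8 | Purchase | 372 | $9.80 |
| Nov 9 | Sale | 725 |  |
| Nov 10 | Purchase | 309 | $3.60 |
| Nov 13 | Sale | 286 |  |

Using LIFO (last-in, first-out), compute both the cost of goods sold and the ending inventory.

COGS = $8,587.70; ending inventory = $2,769.00

Nov 9, 725 sold [LIFO — newest first]: 372 @ $9.80 + 104 @ $8.65 + 249 @ $12.10 = $7,558.10
Nov 13, 286 sold [LIFO — newest first]: 286 @ $3.60 = $1,029.60
Total COGS = $7,558.10 + $1,029.60 = $8,587.70
Ending inventory: 75 @ $12.10 + 147 @ $12.10 + 23 @ $3.60 = $2,769.00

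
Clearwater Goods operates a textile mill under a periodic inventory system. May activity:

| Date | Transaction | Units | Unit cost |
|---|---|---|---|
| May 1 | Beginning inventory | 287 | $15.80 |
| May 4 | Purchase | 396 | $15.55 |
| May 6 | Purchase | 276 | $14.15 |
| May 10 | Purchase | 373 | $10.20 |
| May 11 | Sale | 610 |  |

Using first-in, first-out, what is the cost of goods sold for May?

COGS = $9,557.25

May 11, 610 sold [FIFO — oldest first]: 287 @ $15.80 + 323 @ $15.55 = $9,557.25
Ending inventory: 73 @ $15.55 + 276 @ $14.15 + 373 @ $10.20 = $8,845.15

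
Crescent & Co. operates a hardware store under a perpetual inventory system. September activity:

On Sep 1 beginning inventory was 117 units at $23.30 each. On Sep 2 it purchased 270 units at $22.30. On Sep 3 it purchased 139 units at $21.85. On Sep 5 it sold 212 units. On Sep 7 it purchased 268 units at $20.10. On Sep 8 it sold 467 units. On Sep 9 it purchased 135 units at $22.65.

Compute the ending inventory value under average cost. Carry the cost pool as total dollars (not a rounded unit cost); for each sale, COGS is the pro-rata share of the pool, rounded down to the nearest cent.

Ending inventory = $5,512.18

After Sep 1: 117 on hand, pool $2,726.10 (≈ $23.3000 each)
After Sep 2: 387 on hand, pool $8,747.10 (≈ $22.6023 each)
After Sep 3: 526 on hand, pool $11,784.25 (≈ $22.4035 each)
Sep 5, sell 212: 212/526 × $11,784.25 → $4,749.54
After Sep 7: 582 on hand, pool $12,421.51 (≈ $21.3428 each)
Sep 8, sell 467: 467/582 × $12,421.51 → $9,967.08
After Sep 9: 250 on hand, pool $5,512.18 (≈ $22.0487 each)
Total COGS = $4,749.54 + $9,967.08 = $14,716.62
Ending inventory (cost pool remaining) = $5,512.18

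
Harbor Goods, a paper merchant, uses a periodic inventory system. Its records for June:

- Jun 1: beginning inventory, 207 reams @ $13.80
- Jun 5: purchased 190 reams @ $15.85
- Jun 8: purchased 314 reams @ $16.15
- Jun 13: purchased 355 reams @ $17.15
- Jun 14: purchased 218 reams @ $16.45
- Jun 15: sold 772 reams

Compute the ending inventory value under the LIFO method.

Jun 15, 772 sold [LIFO — newest first]: 218 @ $16.45 + 355 @ $17.15 + 199 @ $16.15 = $12,888.20
Ending inventory: 207 @ $13.80 + 190 @ $15.85 + 115 @ $16.15 = $7,725.35
Check: goods available $20,613.55 = COGS $12,888.20 + ending $7,725.35

Ending inventory = $7,725.35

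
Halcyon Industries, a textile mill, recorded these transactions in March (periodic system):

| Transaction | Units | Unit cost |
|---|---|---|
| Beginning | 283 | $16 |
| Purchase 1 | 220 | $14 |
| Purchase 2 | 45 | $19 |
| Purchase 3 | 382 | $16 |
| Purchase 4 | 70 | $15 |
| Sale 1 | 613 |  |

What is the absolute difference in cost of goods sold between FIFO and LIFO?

$138

FIFO COGS: 283 @ $16 + 220 @ $14 + 45 @ $19 + 65 @ $16 = $9,503
LIFO COGS: 70 @ $15 + 382 @ $16 + 45 @ $19 + 116 @ $14 = $9,641
Difference = |$9,503 − $9,641| = $138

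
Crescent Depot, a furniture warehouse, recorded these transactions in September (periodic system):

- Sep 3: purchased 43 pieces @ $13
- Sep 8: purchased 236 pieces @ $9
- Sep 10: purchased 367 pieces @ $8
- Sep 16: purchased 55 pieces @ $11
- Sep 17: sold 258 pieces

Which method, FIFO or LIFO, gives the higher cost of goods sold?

FIFO

FIFO COGS: 43 @ $13 + 215 @ $9 = $2,494
LIFO COGS: 55 @ $11 + 203 @ $8 = $2,229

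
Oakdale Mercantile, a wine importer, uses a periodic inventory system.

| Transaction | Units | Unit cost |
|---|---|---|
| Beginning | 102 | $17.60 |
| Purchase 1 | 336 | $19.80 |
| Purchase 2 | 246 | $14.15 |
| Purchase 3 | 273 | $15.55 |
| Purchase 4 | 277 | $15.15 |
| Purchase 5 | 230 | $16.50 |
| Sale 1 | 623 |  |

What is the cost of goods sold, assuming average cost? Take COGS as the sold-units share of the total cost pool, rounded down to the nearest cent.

COGS = $10,283.58

Sale 1, sell 623: 623/1464 × $24,165.60 → $10,283.58
Ending inventory (cost pool remaining) = $13,882.02
Check: goods available $24,165.60 = COGS $10,283.58 + ending $13,882.02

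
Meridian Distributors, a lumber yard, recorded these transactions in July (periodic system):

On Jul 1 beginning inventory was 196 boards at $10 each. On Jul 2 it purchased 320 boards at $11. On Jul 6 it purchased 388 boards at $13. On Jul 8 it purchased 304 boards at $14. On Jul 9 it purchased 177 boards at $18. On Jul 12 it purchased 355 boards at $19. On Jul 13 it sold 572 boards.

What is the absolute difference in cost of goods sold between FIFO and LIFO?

$4,283

FIFO COGS: 196 @ $10 + 320 @ $11 + 56 @ $13 = $6,208
LIFO COGS: 355 @ $19 + 177 @ $18 + 40 @ $14 = $10,491
Difference = |$6,208 − $10,491| = $4,283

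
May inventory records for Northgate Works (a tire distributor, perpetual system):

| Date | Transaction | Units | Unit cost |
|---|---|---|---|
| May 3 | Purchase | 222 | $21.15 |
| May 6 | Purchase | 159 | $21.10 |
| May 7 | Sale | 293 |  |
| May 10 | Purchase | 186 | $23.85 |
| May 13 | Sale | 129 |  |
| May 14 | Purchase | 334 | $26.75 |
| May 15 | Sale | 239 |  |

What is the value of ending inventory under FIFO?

May 7, 293 sold [FIFO — oldest first]: 222 @ $21.15 + 71 @ $21.10 = $6,193.40
May 13, 129 sold [FIFO — oldest first]: 88 @ $21.10 + 41 @ $23.85 = $2,834.65
May 15, 239 sold [FIFO — oldest first]: 145 @ $23.85 + 94 @ $26.75 = $5,972.75
Total COGS = $6,193.40 + $2,834.65 + $5,972.75 = $15,000.80
Ending inventory: 240 @ $26.75 = $6,420.00
Check: goods available $21,420.80 = COGS $15,000.80 + ending $6,420.00

Ending inventory = $6,420.00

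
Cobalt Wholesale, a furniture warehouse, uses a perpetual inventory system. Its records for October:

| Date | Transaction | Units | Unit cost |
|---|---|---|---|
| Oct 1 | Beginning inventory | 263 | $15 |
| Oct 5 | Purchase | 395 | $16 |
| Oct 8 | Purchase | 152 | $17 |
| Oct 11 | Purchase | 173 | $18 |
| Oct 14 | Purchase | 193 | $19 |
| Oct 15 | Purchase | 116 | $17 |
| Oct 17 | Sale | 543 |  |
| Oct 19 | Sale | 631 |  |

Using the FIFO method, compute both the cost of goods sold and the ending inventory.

COGS = $19,592; ending inventory = $2,010

Oct 17, 543 sold [FIFO — oldest first]: 263 @ $15 + 280 @ $16 = $8,425
Oct 19, 631 sold [FIFO — oldest first]: 115 @ $16 + 152 @ $17 + 173 @ $18 + 191 @ $19 = $11,167
Total COGS = $8,425 + $11,167 = $19,592
Ending inventory: 2 @ $19 + 116 @ $17 = $2,010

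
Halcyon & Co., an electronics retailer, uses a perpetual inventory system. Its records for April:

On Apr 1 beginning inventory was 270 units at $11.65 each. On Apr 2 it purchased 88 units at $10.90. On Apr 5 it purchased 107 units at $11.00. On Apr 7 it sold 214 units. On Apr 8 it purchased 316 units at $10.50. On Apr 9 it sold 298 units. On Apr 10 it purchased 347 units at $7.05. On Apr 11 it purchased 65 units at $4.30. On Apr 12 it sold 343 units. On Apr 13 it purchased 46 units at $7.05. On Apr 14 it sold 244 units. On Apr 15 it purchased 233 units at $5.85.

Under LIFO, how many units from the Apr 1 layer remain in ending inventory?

140

Apr 7, 214 sold [LIFO — newest first]: 107 @ $11.00 + 88 @ $10.90 + 19 @ $11.65 = $2,357.55
Apr 9, 298 sold [LIFO — newest first]: 298 @ $10.50 = $3,129.00
Apr 12, 343 sold [LIFO — newest first]: 65 @ $4.30 + 278 @ $7.05 = $2,239.40
Apr 14, 244 sold [LIFO — newest first]: 46 @ $7.05 + 69 @ $7.05 + 18 @ $10.50 + 111 @ $11.65 = $2,292.90
Total COGS = $2,357.55 + $3,129.00 + $2,239.40 + $2,292.90 = $10,018.85
Ending inventory: 140 @ $11.65 + 233 @ $5.85 = $2,994.05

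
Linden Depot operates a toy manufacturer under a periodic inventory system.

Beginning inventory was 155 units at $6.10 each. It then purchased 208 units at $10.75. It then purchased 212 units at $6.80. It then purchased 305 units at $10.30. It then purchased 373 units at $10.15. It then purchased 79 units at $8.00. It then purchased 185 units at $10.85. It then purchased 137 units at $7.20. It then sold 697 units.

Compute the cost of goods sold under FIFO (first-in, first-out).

COGS = $5,879.70

Sale 1 (697) [FIFO — oldest first]: 155 @ $6.10 + 208 @ $10.75 + 212 @ $6.80 + 122 @ $10.30 = $5,879.70
Ending inventory: 183 @ $10.30 + 373 @ $10.15 + 79 @ $8.00 + 185 @ $10.85 + 137 @ $7.20 = $9,296.50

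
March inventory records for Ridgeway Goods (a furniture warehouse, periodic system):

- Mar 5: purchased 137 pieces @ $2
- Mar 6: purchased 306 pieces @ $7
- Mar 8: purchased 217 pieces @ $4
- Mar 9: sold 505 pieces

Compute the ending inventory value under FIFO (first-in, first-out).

Mar 9, 505 sold [FIFO — oldest first]: 137 @ $2 + 306 @ $7 + 62 @ $4 = $2,664
Ending inventory: 155 @ $4 = $620
Check: goods available $3,284 = COGS $2,664 + ending $620

Ending inventory = $620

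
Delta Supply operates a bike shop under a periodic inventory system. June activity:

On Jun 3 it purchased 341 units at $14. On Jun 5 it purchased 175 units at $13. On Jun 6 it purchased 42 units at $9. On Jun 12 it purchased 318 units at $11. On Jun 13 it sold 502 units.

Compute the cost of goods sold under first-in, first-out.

COGS = $6,867

Jun 13, 502 sold [FIFO — oldest first]: 341 @ $14 + 161 @ $13 = $6,867
Ending inventory: 14 @ $13 + 42 @ $9 + 318 @ $11 = $4,058
Check: goods available $10,925 = COGS $6,867 + ending $4,058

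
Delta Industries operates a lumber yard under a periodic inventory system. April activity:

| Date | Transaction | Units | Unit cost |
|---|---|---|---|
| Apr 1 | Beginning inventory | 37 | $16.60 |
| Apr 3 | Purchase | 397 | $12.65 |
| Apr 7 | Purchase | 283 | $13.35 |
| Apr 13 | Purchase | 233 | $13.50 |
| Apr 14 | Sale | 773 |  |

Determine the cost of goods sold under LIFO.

COGS = $10,174.60

Apr 14, 773 sold [LIFO — newest first]: 233 @ $13.50 + 283 @ $13.35 + 257 @ $12.65 = $10,174.60
Ending inventory: 37 @ $16.60 + 140 @ $12.65 = $2,385.20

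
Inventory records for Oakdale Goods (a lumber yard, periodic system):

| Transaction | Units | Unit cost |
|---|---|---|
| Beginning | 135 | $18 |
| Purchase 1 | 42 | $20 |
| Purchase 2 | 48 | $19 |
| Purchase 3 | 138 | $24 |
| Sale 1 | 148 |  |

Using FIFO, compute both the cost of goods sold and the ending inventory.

Sale 1 (148) [FIFO — oldest first]: 135 @ $18 + 13 @ $20 = $2,690
Ending inventory: 29 @ $20 + 48 @ $19 + 138 @ $24 = $4,804
Check: goods available $7,494 = COGS $2,690 + ending $4,804

COGS = $2,690; ending inventory = $4,804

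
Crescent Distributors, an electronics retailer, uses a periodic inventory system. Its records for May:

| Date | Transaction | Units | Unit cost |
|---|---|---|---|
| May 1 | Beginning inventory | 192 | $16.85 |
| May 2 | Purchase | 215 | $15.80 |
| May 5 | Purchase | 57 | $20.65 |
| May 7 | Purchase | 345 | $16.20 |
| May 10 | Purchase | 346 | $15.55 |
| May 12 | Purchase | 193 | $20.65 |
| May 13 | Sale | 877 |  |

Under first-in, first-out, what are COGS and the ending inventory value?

COGS = $14,455.65; ending inventory = $8,308.35

May 13, 877 sold [FIFO — oldest first]: 192 @ $16.85 + 215 @ $15.80 + 57 @ $20.65 + 345 @ $16.20 + 68 @ $15.55 = $14,455.65
Ending inventory: 278 @ $15.55 + 193 @ $20.65 = $8,308.35
Check: goods available $22,764.00 = COGS $14,455.65 + ending $8,308.35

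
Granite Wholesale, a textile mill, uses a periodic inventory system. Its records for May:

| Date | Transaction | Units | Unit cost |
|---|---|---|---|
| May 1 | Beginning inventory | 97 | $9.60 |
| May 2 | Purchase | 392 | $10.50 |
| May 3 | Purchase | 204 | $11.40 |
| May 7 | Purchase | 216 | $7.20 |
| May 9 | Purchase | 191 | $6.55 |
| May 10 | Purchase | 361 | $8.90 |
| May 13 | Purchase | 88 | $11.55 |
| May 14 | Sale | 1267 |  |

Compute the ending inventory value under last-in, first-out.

May 14, 1267 sold [LIFO — newest first]: 88 @ $11.55 + 361 @ $8.90 + 191 @ $6.55 + 216 @ $7.20 + 204 @ $11.40 + 207 @ $10.50 = $11,534.65
Ending inventory: 97 @ $9.60 + 185 @ $10.50 = $2,873.70

Ending inventory = $2,873.70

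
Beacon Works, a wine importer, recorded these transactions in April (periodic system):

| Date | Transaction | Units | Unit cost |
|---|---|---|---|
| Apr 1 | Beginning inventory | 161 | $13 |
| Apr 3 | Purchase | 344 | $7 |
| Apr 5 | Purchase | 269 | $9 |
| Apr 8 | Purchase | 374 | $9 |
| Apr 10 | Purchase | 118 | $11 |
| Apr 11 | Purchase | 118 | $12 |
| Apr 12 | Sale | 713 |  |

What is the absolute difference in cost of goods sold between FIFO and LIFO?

$634

FIFO COGS: 161 @ $13 + 344 @ $7 + 208 @ $9 = $6,373
LIFO COGS: 118 @ $12 + 118 @ $11 + 374 @ $9 + 103 @ $9 = $7,007
Difference = |$6,373 − $7,007| = $634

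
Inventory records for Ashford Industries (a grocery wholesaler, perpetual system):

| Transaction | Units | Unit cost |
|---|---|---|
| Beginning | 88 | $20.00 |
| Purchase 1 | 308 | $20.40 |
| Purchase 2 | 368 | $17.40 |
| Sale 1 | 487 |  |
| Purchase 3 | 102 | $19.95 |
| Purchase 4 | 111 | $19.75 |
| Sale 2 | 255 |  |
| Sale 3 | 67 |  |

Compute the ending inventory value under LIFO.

Ending inventory = $3,392.00

Sale 1 (487) [LIFO — newest first]: 368 @ $17.40 + 119 @ $20.40 = $8,830.80
Sale 2 (255) [LIFO — newest first]: 111 @ $19.75 + 102 @ $19.95 + 42 @ $20.40 = $5,083.95
Sale 3 (67) [LIFO — newest first]: 67 @ $20.40 = $1,366.80
Total COGS = $8,830.80 + $5,083.95 + $1,366.80 = $15,281.55
Ending inventory: 88 @ $20.00 + 80 @ $20.40 = $3,392.00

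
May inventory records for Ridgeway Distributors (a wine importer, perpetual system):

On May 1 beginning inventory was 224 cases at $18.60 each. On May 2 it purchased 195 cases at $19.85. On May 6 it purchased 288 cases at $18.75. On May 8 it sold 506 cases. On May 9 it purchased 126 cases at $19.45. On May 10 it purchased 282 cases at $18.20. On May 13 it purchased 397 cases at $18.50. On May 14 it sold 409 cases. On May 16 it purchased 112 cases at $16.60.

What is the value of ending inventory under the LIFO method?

May 8, 506 sold [LIFO — newest first]: 288 @ $18.75 + 195 @ $19.85 + 23 @ $18.60 = $9,698.55
May 14, 409 sold [LIFO — newest first]: 397 @ $18.50 + 12 @ $18.20 = $7,562.90
Total COGS = $9,698.55 + $7,562.90 = $17,261.45
Ending inventory: 201 @ $18.60 + 126 @ $19.45 + 270 @ $18.20 + 112 @ $16.60 = $12,962.50

Ending inventory = $12,962.50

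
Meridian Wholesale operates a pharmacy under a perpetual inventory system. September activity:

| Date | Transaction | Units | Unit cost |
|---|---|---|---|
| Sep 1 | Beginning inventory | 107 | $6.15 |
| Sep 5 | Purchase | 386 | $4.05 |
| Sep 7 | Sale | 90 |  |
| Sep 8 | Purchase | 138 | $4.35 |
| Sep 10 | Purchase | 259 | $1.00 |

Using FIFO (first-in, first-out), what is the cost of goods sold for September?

COGS = $553.50

Sep 7, 90 sold [FIFO — oldest first]: 90 @ $6.15 = $553.50
Ending inventory: 17 @ $6.15 + 386 @ $4.05 + 138 @ $4.35 + 259 @ $1.00 = $2,527.15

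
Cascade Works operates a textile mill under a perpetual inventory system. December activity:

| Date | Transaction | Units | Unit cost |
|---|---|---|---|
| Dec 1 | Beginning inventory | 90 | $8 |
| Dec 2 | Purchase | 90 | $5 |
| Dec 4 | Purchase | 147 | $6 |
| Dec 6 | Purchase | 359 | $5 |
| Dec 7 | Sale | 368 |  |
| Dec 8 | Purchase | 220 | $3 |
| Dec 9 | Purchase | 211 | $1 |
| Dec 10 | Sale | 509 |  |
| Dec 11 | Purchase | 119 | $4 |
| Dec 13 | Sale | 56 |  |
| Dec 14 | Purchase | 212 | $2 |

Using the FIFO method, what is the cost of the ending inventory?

Dec 7, 368 sold [FIFO — oldest first]: 90 @ $8 + 90 @ $5 + 147 @ $6 + 41 @ $5 = $2,257
Dec 10, 509 sold [FIFO — oldest first]: 318 @ $5 + 191 @ $3 = $2,163
Dec 13, 56 sold [FIFO — oldest first]: 29 @ $3 + 27 @ $1 = $114
Total COGS = $2,257 + $2,163 + $114 = $4,534
Ending inventory: 184 @ $1 + 119 @ $4 + 212 @ $2 = $1,084

Ending inventory = $1,084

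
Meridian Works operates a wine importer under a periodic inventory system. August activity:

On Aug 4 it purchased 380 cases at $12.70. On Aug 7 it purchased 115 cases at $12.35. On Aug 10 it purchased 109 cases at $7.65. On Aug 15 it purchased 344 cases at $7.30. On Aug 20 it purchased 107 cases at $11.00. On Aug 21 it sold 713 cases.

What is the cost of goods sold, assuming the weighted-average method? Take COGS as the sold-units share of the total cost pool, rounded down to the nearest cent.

Aug 21, sell 713: 713/1055 × $10,768.30 → $7,277.53
Ending inventory (cost pool remaining) = $3,490.77

COGS = $7,277.53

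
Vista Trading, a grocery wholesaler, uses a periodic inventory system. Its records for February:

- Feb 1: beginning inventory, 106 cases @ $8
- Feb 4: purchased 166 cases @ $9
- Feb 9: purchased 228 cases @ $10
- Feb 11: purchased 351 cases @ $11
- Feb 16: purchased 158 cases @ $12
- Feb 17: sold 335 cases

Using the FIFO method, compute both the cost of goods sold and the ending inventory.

Feb 17, 335 sold [FIFO — oldest first]: 106 @ $8 + 166 @ $9 + 63 @ $10 = $2,972
Ending inventory: 165 @ $10 + 351 @ $11 + 158 @ $12 = $7,407

COGS = $2,972; ending inventory = $7,407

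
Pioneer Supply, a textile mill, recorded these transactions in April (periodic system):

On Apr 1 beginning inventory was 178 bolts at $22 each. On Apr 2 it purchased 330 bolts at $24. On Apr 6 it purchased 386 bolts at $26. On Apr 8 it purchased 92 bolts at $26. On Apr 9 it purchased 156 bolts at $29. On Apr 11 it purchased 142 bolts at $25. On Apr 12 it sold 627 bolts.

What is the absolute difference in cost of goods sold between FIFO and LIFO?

$1,698

FIFO COGS: 178 @ $22 + 330 @ $24 + 119 @ $26 = $14,930
LIFO COGS: 142 @ $25 + 156 @ $29 + 92 @ $26 + 237 @ $26 = $16,628
Difference = |$14,930 − $16,628| = $1,698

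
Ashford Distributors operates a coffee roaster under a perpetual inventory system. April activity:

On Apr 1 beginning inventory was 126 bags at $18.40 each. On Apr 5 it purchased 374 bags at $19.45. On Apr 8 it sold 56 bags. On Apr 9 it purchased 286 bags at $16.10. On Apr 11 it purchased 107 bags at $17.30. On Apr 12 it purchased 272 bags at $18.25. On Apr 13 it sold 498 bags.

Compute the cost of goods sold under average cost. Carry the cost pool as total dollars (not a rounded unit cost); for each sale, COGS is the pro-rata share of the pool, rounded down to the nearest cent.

COGS = $10,027.61

After Apr 1: 126 on hand, pool $2,318.40 (≈ $18.4000 each)
After Apr 5: 500 on hand, pool $9,592.70 (≈ $19.1854 each)
Apr 8, sell 56: 56/500 × $9,592.70 → $1,074.38
After Apr 9: 730 on hand, pool $13,122.92 (≈ $17.9766 each)
After Apr 11: 837 on hand, pool $14,974.02 (≈ $17.8901 each)
After Apr 12: 1109 on hand, pool $19,938.02 (≈ $17.9784 each)
Apr 13, sell 498: 498/1109 × $19,938.02 → $8,953.23
Total COGS = $1,074.38 + $8,953.23 = $10,027.61
Ending inventory (cost pool remaining) = $10,984.79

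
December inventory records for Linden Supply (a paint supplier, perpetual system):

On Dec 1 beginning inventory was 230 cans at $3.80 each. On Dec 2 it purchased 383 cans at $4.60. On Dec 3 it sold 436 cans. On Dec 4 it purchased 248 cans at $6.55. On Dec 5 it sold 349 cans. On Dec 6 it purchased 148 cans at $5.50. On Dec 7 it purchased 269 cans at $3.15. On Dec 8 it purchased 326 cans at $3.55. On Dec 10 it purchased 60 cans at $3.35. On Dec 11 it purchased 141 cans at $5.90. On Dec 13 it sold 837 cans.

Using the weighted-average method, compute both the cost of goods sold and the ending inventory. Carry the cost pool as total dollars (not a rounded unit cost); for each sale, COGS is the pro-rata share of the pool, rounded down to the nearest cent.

After Dec 1: 230 on hand, pool $874.00 (≈ $3.8000 each)
After Dec 2: 613 on hand, pool $2,635.80 (≈ $4.2998 each)
Dec 3, sell 436: 436/613 × $2,635.80 → $1,874.72
After Dec 4: 425 on hand, pool $2,385.48 (≈ $5.6129 each)
Dec 5, sell 349: 349/425 × $2,385.48 → $1,958.90
After Dec 6: 224 on hand, pool $1,240.58 (≈ $5.5383 each)
After Dec 7: 493 on hand, pool $2,087.93 (≈ $4.2352 each)
After Dec 8: 819 on hand, pool $3,245.23 (≈ $3.9624 each)
After Dec 10: 879 on hand, pool $3,446.23 (≈ $3.9206 each)
After Dec 11: 1020 on hand, pool $4,278.13 (≈ $4.1942 each)
Dec 13, sell 837: 837/1020 × $4,278.13 → $3,510.58
Total COGS = $1,874.72 + $1,958.90 + $3,510.58 = $7,344.20
Ending inventory (cost pool remaining) = $767.55
Check: goods available $8,111.75 = COGS $7,344.20 + ending $767.55

COGS = $7,344.20; ending inventory = $767.55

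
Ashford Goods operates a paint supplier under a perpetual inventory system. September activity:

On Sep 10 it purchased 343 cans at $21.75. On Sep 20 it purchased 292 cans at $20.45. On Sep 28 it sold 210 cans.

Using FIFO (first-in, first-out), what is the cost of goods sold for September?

Sep 28, 210 sold [FIFO — oldest first]: 210 @ $21.75 = $4,567.50
Ending inventory: 133 @ $21.75 + 292 @ $20.45 = $8,864.15

COGS = $4,567.50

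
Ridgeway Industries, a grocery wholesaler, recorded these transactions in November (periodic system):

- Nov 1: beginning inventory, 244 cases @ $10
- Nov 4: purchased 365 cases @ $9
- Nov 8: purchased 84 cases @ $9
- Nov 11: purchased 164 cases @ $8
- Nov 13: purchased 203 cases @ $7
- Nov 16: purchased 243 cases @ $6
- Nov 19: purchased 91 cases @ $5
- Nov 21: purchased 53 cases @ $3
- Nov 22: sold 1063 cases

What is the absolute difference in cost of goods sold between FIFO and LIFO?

$1,646

FIFO COGS: 244 @ $10 + 365 @ $9 + 84 @ $9 + 164 @ $8 + 203 @ $7 + 3 @ $6 = $9,232
LIFO COGS: 53 @ $3 + 91 @ $5 + 243 @ $6 + 203 @ $7 + 164 @ $8 + 84 @ $9 + 225 @ $9 = $7,586
Difference = |$9,232 − $7,586| = $1,646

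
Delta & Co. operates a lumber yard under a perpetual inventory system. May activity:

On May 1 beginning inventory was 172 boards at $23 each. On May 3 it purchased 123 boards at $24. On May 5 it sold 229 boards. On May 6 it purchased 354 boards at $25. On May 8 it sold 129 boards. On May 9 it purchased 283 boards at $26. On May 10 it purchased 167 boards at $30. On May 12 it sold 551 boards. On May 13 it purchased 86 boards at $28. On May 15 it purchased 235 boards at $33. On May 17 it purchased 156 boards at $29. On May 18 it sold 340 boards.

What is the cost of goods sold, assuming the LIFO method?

May 5, 229 sold [LIFO — newest first]: 123 @ $24 + 106 @ $23 = $5,390
May 8, 129 sold [LIFO — newest first]: 129 @ $25 = $3,225
May 12, 551 sold [LIFO — newest first]: 167 @ $30 + 283 @ $26 + 101 @ $25 = $14,893
May 18, 340 sold [LIFO — newest first]: 156 @ $29 + 184 @ $33 = $10,596
Total COGS = $5,390 + $3,225 + $14,893 + $10,596 = $34,104
Ending inventory: 66 @ $23 + 124 @ $25 + 86 @ $28 + 51 @ $33 = $8,709

COGS = $34,104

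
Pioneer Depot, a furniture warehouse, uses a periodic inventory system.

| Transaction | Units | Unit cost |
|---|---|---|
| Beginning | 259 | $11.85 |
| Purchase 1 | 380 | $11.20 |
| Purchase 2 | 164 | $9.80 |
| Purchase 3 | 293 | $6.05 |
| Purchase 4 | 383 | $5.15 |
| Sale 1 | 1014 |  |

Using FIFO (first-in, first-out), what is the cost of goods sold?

Sale 1 (1014) [FIFO — oldest first]: 259 @ $11.85 + 380 @ $11.20 + 164 @ $9.80 + 211 @ $6.05 = $10,208.90
Ending inventory: 82 @ $6.05 + 383 @ $5.15 = $2,468.55

COGS = $10,208.90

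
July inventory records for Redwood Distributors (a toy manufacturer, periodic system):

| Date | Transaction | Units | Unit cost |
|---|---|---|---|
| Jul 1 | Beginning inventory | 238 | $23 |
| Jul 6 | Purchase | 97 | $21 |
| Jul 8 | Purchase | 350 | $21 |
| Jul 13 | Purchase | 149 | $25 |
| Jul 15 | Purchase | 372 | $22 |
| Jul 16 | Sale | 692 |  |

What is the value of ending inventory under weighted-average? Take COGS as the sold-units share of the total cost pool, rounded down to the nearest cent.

Jul 16, sell 692: 692/1206 × $26,770.00 → $15,360.56
Ending inventory (cost pool remaining) = $11,409.44
Check: goods available $26,770.00 = COGS $15,360.56 + ending $11,409.44

Ending inventory = $11,409.44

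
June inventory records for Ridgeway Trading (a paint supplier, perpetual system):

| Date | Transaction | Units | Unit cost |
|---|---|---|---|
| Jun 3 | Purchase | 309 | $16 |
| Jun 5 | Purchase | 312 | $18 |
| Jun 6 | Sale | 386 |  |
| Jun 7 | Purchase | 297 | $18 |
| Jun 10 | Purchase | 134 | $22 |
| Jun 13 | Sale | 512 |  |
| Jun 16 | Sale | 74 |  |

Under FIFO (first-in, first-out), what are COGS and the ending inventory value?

Jun 6, 386 sold [FIFO — oldest first]: 309 @ $16 + 77 @ $18 = $6,330
Jun 13, 512 sold [FIFO — oldest first]: 235 @ $18 + 277 @ $18 = $9,216
Jun 16, 74 sold [FIFO — oldest first]: 20 @ $18 + 54 @ $22 = $1,548
Total COGS = $6,330 + $9,216 + $1,548 = $17,094
Ending inventory: 80 @ $22 = $1,760

COGS = $17,094; ending inventory = $1,760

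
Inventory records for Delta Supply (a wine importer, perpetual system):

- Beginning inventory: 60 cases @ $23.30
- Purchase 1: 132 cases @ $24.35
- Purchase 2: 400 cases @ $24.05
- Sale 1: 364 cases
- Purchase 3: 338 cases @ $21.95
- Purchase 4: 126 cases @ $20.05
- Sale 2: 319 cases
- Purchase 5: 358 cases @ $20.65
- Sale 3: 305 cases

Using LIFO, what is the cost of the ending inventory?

Sale 1 (364) [LIFO — newest first]: 364 @ $24.05 = $8,754.20
Sale 2 (319) [LIFO — newest first]: 126 @ $20.05 + 193 @ $21.95 = $6,762.65
Sale 3 (305) [LIFO — newest first]: 305 @ $20.65 = $6,298.25
Total COGS = $8,754.20 + $6,762.65 + $6,298.25 = $21,815.10
Ending inventory: 60 @ $23.30 + 132 @ $24.35 + 36 @ $24.05 + 145 @ $21.95 + 53 @ $20.65 = $9,755.20
Check: goods available $31,570.30 = COGS $21,815.10 + ending $9,755.20

Ending inventory = $9,755.20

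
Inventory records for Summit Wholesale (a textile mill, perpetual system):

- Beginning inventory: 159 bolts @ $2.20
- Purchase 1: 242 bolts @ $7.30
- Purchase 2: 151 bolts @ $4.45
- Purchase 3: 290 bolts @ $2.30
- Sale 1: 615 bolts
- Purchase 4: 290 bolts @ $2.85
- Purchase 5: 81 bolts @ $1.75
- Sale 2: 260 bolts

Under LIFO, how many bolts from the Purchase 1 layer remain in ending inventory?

Sale 1 (615) [LIFO — newest first]: 290 @ $2.30 + 151 @ $4.45 + 174 @ $7.30 = $2,609.15
Sale 2 (260) [LIFO — newest first]: 81 @ $1.75 + 179 @ $2.85 = $651.90
Total COGS = $2,609.15 + $651.90 = $3,261.05
Ending inventory: 159 @ $2.20 + 68 @ $7.30 + 111 @ $2.85 = $1,162.55

68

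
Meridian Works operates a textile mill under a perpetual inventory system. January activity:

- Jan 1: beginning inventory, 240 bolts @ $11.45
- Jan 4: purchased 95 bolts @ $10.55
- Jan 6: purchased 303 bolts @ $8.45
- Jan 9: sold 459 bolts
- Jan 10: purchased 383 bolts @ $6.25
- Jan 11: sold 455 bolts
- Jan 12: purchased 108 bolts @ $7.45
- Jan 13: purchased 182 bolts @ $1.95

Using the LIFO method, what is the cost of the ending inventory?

Jan 9, 459 sold [LIFO — newest first]: 303 @ $8.45 + 95 @ $10.55 + 61 @ $11.45 = $4,261.05
Jan 11, 455 sold [LIFO — newest first]: 383 @ $6.25 + 72 @ $11.45 = $3,218.15
Total COGS = $4,261.05 + $3,218.15 = $7,479.20
Ending inventory: 107 @ $11.45 + 108 @ $7.45 + 182 @ $1.95 = $2,384.65

Ending inventory = $2,384.65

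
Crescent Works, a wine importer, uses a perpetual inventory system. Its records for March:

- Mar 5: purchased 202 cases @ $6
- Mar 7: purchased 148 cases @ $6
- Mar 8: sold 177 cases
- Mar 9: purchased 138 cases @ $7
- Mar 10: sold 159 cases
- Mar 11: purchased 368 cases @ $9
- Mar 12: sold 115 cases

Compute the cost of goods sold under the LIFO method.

Mar 8, 177 sold [LIFO — newest first]: 148 @ $6 + 29 @ $6 = $1,062
Mar 10, 159 sold [LIFO — newest first]: 138 @ $7 + 21 @ $6 = $1,092
Mar 12, 115 sold [LIFO — newest first]: 115 @ $9 = $1,035
Total COGS = $1,062 + $1,092 + $1,035 = $3,189
Ending inventory: 152 @ $6 + 253 @ $9 = $3,189
Check: goods available $6,378 = COGS $3,189 + ending $3,189

COGS = $3,189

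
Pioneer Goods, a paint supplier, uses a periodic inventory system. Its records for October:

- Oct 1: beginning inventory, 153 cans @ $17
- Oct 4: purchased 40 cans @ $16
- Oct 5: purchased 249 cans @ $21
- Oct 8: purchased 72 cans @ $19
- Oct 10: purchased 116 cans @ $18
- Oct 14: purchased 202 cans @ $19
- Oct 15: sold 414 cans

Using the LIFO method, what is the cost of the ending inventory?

Ending inventory = $7,966

Oct 15, 414 sold [LIFO — newest first]: 202 @ $19 + 116 @ $18 + 72 @ $19 + 24 @ $21 = $7,798
Ending inventory: 153 @ $17 + 40 @ $16 + 225 @ $21 = $7,966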